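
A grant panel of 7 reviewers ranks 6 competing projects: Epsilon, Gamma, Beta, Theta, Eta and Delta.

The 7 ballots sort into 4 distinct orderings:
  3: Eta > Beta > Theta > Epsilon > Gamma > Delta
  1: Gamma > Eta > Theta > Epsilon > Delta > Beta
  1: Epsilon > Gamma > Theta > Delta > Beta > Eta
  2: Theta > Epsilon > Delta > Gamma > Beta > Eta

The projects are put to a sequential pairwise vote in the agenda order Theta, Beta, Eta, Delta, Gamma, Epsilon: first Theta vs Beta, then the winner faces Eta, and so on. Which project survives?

Epsilon

Round 1: Theta vs Beta — 4–3, Theta advances.
Round 2: Theta vs Eta — 3–4, Eta advances.
Round 3: Eta vs Delta — 4–3, Eta advances.
Round 4: Eta vs Gamma — 3–4, Gamma advances.
Round 5: Gamma vs Epsilon — 1–6, Epsilon advances.
The agenda winner is Epsilon.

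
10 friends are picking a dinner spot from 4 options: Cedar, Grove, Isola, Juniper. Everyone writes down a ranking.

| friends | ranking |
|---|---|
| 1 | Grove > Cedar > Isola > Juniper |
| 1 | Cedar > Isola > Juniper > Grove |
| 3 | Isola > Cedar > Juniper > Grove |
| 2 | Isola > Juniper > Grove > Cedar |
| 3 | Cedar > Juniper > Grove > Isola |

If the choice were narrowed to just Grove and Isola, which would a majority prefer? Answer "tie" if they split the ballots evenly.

Ballots ranking Grove above Isola: 1 + 3 = 4.
Ballots ranking Isola above Grove: 10 − 4 = 6.
Isola wins the head-to-head 6–4.

Isola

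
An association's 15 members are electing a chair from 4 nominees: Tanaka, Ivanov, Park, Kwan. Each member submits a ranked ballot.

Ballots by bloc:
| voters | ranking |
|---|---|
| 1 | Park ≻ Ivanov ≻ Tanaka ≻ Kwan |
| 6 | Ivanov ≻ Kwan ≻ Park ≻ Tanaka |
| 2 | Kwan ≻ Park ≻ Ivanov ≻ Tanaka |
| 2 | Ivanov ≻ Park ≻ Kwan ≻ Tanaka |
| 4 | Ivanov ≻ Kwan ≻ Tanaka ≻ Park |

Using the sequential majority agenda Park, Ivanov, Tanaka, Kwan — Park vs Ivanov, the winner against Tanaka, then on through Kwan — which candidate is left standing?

Ivanov

Round 1: Park vs Ivanov — 3–12, Ivanov advances.
Round 2: Ivanov vs Tanaka — 15–0, Ivanov advances.
Round 3: Ivanov vs Kwan — 13–2, Ivanov advances.
The agenda winner is Ivanov.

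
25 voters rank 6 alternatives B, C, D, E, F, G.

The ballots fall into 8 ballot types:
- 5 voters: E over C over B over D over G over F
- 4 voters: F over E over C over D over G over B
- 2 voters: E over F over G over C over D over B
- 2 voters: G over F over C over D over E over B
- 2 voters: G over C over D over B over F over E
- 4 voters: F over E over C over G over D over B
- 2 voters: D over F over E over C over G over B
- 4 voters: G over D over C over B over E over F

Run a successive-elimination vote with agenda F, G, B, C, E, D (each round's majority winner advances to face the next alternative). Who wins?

Round 1: F vs G — 12–13, G advances.
Round 2: G vs B — 20–5, G advances.
Round 3: G vs C — 10–15, C advances.
Round 4: C vs E — 8–17, E advances.
Round 5: E vs D — 15–10, E advances.
E survives the agenda.

E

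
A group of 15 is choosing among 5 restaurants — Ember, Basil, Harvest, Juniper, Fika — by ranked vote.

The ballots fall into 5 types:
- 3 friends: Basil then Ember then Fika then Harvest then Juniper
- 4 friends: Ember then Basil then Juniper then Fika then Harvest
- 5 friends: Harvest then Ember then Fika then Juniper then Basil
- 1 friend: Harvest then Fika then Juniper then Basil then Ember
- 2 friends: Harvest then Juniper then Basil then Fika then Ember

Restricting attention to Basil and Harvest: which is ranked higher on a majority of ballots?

Harvest

Ballots ranking Basil above Harvest: 3 + 4 = 7.
Ballots ranking Harvest above Basil: 15 − 7 = 8.
Harvest wins the head-to-head 8–7.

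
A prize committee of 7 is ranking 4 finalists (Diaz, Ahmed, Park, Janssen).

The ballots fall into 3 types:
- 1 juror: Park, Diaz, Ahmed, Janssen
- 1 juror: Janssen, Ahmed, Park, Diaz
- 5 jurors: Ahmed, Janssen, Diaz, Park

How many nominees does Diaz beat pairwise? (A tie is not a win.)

1

Diaz against each rival (7 jurors):
Diaz vs Ahmed: Ahmed, 6–1.
Diaz vs Park: Diaz, 5–2.
Diaz–Janssen: Janssen 6–1.
Diaz beats Park; loses to Ahmed, Janssen — 1 pairwise win.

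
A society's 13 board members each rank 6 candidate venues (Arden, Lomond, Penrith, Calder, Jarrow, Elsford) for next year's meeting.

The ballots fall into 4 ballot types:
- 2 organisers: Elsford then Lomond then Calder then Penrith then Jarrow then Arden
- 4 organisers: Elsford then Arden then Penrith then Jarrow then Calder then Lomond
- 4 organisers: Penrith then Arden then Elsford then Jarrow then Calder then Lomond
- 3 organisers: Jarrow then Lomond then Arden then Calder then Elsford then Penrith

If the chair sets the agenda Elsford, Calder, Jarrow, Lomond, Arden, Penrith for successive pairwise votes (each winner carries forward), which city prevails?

Arden

Round 1: Elsford vs Calder — 10–3, Elsford advances.
Round 2: Elsford vs Jarrow — 10–3, Elsford advances.
Round 3: Elsford vs Lomond — 10–3, Elsford advances.
Round 4: Elsford vs Arden — 6–7, Arden advances.
Round 5: Arden vs Penrith — 7–6, Arden advances.
The agenda winner is Arden.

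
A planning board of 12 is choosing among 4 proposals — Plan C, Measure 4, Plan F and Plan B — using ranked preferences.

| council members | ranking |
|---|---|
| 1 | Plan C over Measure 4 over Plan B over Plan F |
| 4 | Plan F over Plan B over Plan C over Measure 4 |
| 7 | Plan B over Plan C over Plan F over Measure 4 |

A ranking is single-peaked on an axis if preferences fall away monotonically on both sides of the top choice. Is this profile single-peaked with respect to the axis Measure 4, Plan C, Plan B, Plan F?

yes

Axis positions: Measure 4=1, Plan C=2, Plan B=3, Plan F=4.
Bloc 1 (peak Plan C at position 2): ranking walks positions 2-1-3-4, expanding outward from the peak — single-peaked.
Bloc 2 (peak Plan F at position 4): ranking walks positions 4-3-2-1, expanding outward from the peak — single-peaked.
Bloc 3 (peak Plan B at position 3): ranking walks positions 3-2-4-1, expanding outward from the peak — single-peaked.
Every ranking is single-peaked on this axis.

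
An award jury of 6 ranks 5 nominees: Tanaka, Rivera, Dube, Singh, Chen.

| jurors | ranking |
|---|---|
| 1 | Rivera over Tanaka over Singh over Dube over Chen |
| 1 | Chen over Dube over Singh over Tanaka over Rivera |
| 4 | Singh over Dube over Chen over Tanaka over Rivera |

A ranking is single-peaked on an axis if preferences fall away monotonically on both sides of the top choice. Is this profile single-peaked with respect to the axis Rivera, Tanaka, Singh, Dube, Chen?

yes

Axis positions: Rivera=1, Tanaka=2, Singh=3, Dube=4, Chen=5.
Faction 1 (peak Rivera at position 1): ranking walks positions 1-2-3-4-5, expanding outward from the peak — single-peaked.
Faction 2 (peak Chen at position 5): ranking walks positions 5-4-3-2-1, expanding outward from the peak — single-peaked.
Faction 3 (peak Singh at position 3): ranking walks positions 3-4-5-2-1, expanding outward from the peak — single-peaked.
Every ranking is single-peaked on this axis.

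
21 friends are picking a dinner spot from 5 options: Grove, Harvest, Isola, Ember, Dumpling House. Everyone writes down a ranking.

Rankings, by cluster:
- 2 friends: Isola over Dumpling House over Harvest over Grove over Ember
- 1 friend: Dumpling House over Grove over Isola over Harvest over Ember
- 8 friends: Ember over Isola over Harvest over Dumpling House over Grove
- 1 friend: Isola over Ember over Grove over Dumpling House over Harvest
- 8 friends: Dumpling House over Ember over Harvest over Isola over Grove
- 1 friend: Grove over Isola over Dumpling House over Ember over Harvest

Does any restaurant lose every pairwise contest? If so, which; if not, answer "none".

Grove

Head-to-head results (21 friends):
Grove vs Harvest: 3 to 18, Harvest.
Grove vs Isola: Grove preferred on 1+1 = 2 ballots; Isola wins 19–2.
Grove vs Ember: Grove is ranked higher on 2+1+1 = 4 ballots, Ember on 17. Ember wins 17–4.
Grove vs Dumpling House: Grove preferred on 1+1 = 2 ballots; Dumpling House wins 19–2.
Harvest–Isola: Isola 13–8.
Harvest vs Ember: Harvest preferred on 2+1 = 3 ballots; Ember wins 18–3.
Harvest vs Dumpling House: Harvest preferred on 8 ballots; Dumpling House wins 13–8.
Isola–Ember: Ember 16–5.
Isola vs Dumpling House: Isola wins 12–9.
Ember vs Dumpling House: Dumpling House wins 12–9.
Grove loses to every other restaurant — it is the Condorcet loser.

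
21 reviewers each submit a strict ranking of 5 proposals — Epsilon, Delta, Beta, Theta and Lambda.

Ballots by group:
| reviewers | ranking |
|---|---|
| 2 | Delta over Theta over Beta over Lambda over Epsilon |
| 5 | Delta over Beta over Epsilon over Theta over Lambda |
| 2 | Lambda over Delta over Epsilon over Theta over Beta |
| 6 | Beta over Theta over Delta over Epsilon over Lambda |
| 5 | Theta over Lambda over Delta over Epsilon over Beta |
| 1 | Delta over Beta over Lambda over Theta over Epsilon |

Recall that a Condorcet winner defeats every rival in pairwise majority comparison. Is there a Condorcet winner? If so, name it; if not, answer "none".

none

Head-to-head results (21 reviewers):
Epsilon vs Delta: Epsilon preferred on 0 ballots; Delta wins 21–0.
Epsilon vs Beta: Epsilon preferred on 2+5 = 7 ballots; Beta wins 14–7.
Epsilon vs Theta: Epsilon is ranked higher on 5+2 = 7 ballots, Theta on 14. Theta wins 14–7.
Epsilon vs Lambda: Epsilon preferred on 5+6 = 11 ballots; Epsilon wins 11–10.
Delta vs Beta: 2+5+2+5+1 = 15 for Delta, 6 for Beta — Delta by 15–6.
Delta vs Theta: Delta is ranked higher on 2+5+2+1 = 10 ballots, Theta on 11. Theta wins 11–10.
Delta vs Lambda: 14 to 7, Delta.
Beta vs Theta: Beta is ranked higher on 5+6+1 = 12 ballots, Theta on 9. Beta wins 12–9.
Beta vs Lambda: Beta preferred on 2+5+6+1 = 14 ballots; Beta wins 14–7.
Theta vs Lambda: 18 to 3, Theta.
Every project loses at least once (Epsilon loses to Delta; Delta loses to Theta; Beta loses to Delta; Theta loses to Beta; Lambda loses to Epsilon). The majority relation contains the cycle Delta beats Beta beats Theta beats Delta, so there is no Condorcet winner.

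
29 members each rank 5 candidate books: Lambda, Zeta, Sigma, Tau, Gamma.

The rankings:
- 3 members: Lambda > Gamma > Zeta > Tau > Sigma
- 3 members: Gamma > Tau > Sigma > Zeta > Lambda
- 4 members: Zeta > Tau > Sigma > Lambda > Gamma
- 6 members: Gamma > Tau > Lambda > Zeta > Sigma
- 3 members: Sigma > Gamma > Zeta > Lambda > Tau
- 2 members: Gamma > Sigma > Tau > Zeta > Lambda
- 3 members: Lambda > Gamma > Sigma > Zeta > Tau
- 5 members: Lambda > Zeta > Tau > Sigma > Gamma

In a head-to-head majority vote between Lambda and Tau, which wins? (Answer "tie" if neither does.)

Ballots ranking Lambda above Tau: 3 + 3 + 3 + 5 = 14.
Ballots ranking Tau above Lambda: 29 − 14 = 15.
Tau wins the head-to-head 15–14.

Tau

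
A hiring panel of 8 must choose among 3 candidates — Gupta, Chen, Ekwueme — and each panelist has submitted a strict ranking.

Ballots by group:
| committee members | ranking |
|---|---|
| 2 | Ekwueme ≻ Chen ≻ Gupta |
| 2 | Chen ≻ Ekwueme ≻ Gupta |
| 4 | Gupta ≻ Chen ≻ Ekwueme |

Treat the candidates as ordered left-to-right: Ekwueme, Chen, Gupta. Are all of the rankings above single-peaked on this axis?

yes

Axis positions: Ekwueme=1, Chen=2, Gupta=3.
Group 1 (peak Ekwueme at position 1): ranking walks positions 1-2-3, expanding outward from the peak — single-peaked.
Group 2 (peak Chen at position 2): ranking walks positions 2-1-3, expanding outward from the peak — single-peaked.
Group 3 (peak Gupta at position 3): ranking walks positions 3-2-1, expanding outward from the peak — single-peaked.
Every ranking is single-peaked on this axis.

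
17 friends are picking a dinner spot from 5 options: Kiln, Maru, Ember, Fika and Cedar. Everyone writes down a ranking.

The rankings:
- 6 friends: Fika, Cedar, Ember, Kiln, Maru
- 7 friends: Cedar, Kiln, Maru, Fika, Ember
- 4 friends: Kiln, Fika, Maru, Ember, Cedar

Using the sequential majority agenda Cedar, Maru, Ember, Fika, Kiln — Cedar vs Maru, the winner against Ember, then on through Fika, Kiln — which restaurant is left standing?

Round 1: Cedar vs Maru — 13–4, Cedar advances.
Round 2: Cedar vs Ember — 13–4, Cedar advances.
Round 3: Cedar vs Fika — 7–10, Fika advances.
Round 4: Fika vs Kiln — 6–11, Kiln advances.
Kiln survives the agenda.

Kiln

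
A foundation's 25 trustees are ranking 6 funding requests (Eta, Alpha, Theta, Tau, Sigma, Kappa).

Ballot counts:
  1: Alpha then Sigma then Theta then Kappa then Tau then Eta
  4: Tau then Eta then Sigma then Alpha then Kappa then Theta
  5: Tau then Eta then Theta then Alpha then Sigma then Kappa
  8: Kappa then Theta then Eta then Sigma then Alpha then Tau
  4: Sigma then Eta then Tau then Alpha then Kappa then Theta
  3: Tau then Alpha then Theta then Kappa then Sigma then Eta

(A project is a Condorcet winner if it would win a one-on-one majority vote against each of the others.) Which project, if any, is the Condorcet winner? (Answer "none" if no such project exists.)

Head-to-head results (25 reviewers):
Eta vs Alpha: Eta, 21–4.
Eta vs Theta: 13 to 12, Eta.
Eta vs Tau: 8+4 = 12 for Eta, 13 for Tau — Tau by 13–12.
Eta vs Sigma: Eta preferred on 4+5+8 = 17 ballots; Eta wins 17–8.
Eta vs Kappa: Eta wins 13–12.
Alpha vs Theta: Alpha is ranked higher on 1+4+4+3 = 12 ballots, Theta on 13. Theta wins 13–12.
Alpha vs Tau: Tau wins 16–9.
Alpha vs Sigma: Alpha preferred on 1+5+3 = 9 ballots; Sigma wins 16–9.
Alpha vs Kappa: 17 to 8, Alpha.
Theta–Tau: Tau 16–9.
Theta–Sigma: Theta 16–9.
Theta vs Kappa: Theta preferred on 1+5+3 = 9 ballots; Kappa wins 16–9.
Tau vs Sigma: 12 to 13, Sigma.
Tau vs Kappa: 4+5+4+3 = 16 for Tau, 9 for Kappa — Tau by 16–9.
Sigma–Kappa: Sigma 14–11.
No project is unbeaten: Eta loses to Tau; Alpha loses to Eta; Theta loses to Eta; Tau loses to Sigma; Sigma loses to Eta; Kappa loses to Eta. In particular Eta beats Sigma beats Tau beats Eta is a majority cycle — no Condorcet winner exists.

none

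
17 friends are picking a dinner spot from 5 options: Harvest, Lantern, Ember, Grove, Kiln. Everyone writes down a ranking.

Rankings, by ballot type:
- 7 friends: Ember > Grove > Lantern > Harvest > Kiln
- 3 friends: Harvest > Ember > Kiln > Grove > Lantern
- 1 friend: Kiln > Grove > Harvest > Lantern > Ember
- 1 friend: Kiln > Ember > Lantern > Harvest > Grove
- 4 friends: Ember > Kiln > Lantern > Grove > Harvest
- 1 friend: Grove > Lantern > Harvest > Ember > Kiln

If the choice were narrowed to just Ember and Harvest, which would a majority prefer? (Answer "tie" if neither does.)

Ballots ranking Ember above Harvest: 7 + 1 + 4 = 12.
Ballots ranking Harvest above Ember: 17 − 12 = 5.
Ember wins the head-to-head 12–5.

Ember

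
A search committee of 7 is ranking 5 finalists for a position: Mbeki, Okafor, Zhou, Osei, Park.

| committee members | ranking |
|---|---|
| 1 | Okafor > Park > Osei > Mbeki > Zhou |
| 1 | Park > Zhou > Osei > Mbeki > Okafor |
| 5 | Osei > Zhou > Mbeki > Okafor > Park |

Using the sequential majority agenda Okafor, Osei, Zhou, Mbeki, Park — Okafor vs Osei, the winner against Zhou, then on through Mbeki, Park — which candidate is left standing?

Round 1: Okafor vs Osei — 1–6, Osei advances.
Round 2: Osei vs Zhou — 6–1, Osei advances.
Round 3: Osei vs Mbeki — 7–0, Osei advances.
Round 4: Osei vs Park — 5–2, Osei advances.
The agenda winner is Osei.

Osei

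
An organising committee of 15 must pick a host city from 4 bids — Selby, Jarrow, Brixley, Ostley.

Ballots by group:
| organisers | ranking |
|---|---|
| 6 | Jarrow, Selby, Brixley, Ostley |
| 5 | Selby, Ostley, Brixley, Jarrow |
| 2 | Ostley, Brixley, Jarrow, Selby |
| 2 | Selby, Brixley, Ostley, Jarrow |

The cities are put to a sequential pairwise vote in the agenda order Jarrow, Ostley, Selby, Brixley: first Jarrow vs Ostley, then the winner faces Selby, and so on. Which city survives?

Round 1: Jarrow vs Ostley — 6–9, Ostley advances.
Round 2: Ostley vs Selby — 2–13, Selby advances.
Round 3: Selby vs Brixley — 13–2, Selby advances.
Selby survives the agenda.

Selby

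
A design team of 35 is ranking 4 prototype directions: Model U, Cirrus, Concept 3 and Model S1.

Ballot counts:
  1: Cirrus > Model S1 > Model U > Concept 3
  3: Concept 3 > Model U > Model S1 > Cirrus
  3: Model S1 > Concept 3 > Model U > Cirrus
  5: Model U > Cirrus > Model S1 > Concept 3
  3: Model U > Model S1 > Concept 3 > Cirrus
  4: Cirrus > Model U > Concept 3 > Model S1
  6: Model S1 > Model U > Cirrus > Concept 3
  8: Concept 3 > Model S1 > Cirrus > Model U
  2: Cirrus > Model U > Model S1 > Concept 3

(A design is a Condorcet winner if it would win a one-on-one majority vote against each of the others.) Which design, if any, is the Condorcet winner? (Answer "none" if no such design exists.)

Model S1

Check each pair by majority over 35 ballots:
Model U–Cirrus: Model U 20–15.
Model U–Concept 3: Model U 21–14.
Model U vs Model S1: Model S1, 18–17.
Cirrus vs Concept 3: Cirrus wins 18–17.
Cirrus vs Model S1: Model S1 wins 23–12.
Concept 3 vs Model S1: Model S1, 20–15.
Only Model S1 has no losses; Model S1 is the Condorcet winner.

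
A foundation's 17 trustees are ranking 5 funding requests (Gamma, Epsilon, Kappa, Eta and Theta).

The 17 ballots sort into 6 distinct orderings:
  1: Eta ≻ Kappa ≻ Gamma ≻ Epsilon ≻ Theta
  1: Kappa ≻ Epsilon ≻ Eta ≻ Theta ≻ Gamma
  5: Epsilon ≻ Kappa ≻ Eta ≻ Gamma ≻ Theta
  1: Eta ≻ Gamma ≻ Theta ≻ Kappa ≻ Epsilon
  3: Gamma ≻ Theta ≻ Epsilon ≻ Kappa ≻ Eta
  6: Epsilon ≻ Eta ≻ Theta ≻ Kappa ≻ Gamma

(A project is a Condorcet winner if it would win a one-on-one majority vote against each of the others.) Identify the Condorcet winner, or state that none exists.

Pairwise majorities:
Gamma vs Epsilon: Epsilon wins 12–5.
Gamma–Kappa: Kappa 13–4.
Gamma vs Eta: Eta wins 14–3.
Gamma vs Theta: Gamma wins 10–7.
Epsilon vs Kappa: Epsilon, 14–3.
Epsilon–Eta: Epsilon 15–2.
Epsilon–Theta: Epsilon 13–4.
Kappa vs Eta: Kappa, 9–8.
Kappa vs Theta: Theta, 10–7.
Eta vs Theta: Eta wins 14–3.
Epsilon beats each of Gamma, Kappa, Eta, Theta — Epsilon is the Condorcet winner.

Epsilon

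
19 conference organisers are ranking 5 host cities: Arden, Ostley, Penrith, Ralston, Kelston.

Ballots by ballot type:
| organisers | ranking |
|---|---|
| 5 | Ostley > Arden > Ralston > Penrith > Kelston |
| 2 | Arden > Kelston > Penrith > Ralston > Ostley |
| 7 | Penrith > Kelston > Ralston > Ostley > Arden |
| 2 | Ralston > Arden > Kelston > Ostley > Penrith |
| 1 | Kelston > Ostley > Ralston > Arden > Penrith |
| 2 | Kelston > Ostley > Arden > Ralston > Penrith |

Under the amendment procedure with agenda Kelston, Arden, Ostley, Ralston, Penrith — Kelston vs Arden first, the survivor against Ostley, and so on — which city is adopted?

Penrith

Round 1: Kelston vs Arden — 10–9, Kelston advances.
Round 2: Kelston vs Ostley — 14–5, Kelston advances.
Round 3: Kelston vs Ralston — 12–7, Kelston advances.
Round 4: Kelston vs Penrith — 7–12, Penrith advances.
Penrith survives the agenda.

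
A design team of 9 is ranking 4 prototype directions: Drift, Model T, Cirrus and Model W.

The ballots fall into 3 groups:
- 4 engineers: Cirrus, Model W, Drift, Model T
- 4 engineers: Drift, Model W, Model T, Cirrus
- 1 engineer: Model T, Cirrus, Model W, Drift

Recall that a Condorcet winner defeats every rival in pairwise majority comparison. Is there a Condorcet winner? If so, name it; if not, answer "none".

none

Check each pair by majority over 9 ballots:
Drift vs Model T: Drift is ranked higher on 4+4 = 8 ballots, Model T on 1. Drift wins 8–1.
Drift vs Cirrus: 4 for Drift, 5 for Cirrus — Cirrus by 5–4.
Drift vs Model W: 4 for Drift, 5 for Model W — Model W by 5–4.
Model T vs Cirrus: 5 to 4, Model T.
Model T vs Model W: Model T is ranked higher on 1 ballot, Model W on 8. Model W wins 8–1.
Cirrus vs Model W: Cirrus preferred on 4+1 = 5 ballots; Cirrus wins 5–4.
Every design loses at least once (Drift loses to Cirrus; Model T loses to Drift; Cirrus loses to Model T; Model W loses to Cirrus). The majority relation contains the cycle Drift → Model T → Cirrus → Drift, so there is no Condorcet winner.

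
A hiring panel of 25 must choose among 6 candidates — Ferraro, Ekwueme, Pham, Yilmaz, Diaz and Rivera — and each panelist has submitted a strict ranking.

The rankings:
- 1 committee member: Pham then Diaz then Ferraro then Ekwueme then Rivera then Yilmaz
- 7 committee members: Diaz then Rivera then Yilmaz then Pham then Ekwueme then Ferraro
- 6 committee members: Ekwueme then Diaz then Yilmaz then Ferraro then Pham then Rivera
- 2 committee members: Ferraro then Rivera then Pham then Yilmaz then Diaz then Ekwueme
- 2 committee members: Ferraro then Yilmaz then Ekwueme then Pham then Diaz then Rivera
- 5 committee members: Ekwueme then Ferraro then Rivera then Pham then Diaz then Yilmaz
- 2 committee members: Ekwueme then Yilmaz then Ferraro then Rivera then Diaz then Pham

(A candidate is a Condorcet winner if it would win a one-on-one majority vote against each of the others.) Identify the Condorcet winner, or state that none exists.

Check each pair by majority over 25 ballots:
Ferraro vs Ekwueme: Ekwueme wins 20–5.
Ferraro vs Pham: 6+2+2+5+2 = 17 for Ferraro, 8 for Pham — Ferraro by 17–8.
Ferraro vs Yilmaz: 10 to 15, Yilmaz.
Ferraro vs Diaz: 2+2+5+2 = 11 for Ferraro, 14 for Diaz — Diaz by 14–11.
Ferraro vs Rivera: Ferraro wins 18–7.
Ekwueme vs Pham: Ekwueme is ranked higher on 6+2+5+2 = 15 ballots, Pham on 10. Ekwueme wins 15–10.
Ekwueme vs Yilmaz: Ekwueme, 14–11.
Ekwueme vs Diaz: Ekwueme wins 15–10.
Ekwueme–Rivera: Ekwueme 16–9.
Pham vs Yilmaz: Pham preferred on 1+2+5 = 8 ballots; Yilmaz wins 17–8.
Pham vs Diaz: Diaz wins 15–10.
Pham vs Rivera: Pham preferred on 1+6+2 = 9 ballots; Rivera wins 16–9.
Yilmaz–Diaz: Diaz 19–6.
Yilmaz vs Rivera: 6+2+2 = 10 for Yilmaz, 15 for Rivera — Rivera by 15–10.
Diaz–Rivera: Diaz 16–9.
Ekwueme beats each of Ferraro, Pham, Yilmaz, Diaz, Rivera — Ekwueme is the Condorcet winner.

Ekwueme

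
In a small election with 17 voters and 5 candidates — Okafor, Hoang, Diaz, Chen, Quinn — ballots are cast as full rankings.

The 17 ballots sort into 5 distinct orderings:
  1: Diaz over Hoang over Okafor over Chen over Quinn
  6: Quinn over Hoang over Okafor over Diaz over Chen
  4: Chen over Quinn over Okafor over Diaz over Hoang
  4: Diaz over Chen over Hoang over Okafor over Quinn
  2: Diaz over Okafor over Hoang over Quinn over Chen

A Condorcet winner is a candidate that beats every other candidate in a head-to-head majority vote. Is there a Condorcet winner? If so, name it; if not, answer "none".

Head-to-head results (17 voters):
Okafor vs Hoang: 4+2 = 6 for Okafor, 11 for Hoang — Hoang by 11–6.
Okafor vs Diaz: Okafor preferred on 6+4 = 10 ballots; Okafor wins 10–7.
Okafor vs Chen: 9 to 8, Okafor.
Okafor vs Quinn: Okafor is ranked higher on 1+4+2 = 7 ballots, Quinn on 10. Quinn wins 10–7.
Hoang vs Diaz: 6 to 11, Diaz.
Hoang vs Chen: Hoang is ranked higher on 1+6+2 = 9 ballots, Chen on 8. Hoang wins 9–8.
Hoang vs Quinn: 7 to 10, Quinn.
Diaz vs Chen: Diaz preferred on 1+6+4+2 = 13 ballots; Diaz wins 13–4.
Diaz vs Quinn: 7 to 10, Quinn.
Chen vs Quinn: Chen is ranked higher on 1+4+4 = 9 ballots, Quinn on 8. Chen wins 9–8.
Every candidate loses at least once (Okafor loses to Hoang; Hoang loses to Diaz; Diaz loses to Okafor; Chen loses to Okafor; Quinn loses to Chen). The majority relation contains the cycle Okafor > Diaz > Hoang > Okafor, so there is no Condorcet winner.

none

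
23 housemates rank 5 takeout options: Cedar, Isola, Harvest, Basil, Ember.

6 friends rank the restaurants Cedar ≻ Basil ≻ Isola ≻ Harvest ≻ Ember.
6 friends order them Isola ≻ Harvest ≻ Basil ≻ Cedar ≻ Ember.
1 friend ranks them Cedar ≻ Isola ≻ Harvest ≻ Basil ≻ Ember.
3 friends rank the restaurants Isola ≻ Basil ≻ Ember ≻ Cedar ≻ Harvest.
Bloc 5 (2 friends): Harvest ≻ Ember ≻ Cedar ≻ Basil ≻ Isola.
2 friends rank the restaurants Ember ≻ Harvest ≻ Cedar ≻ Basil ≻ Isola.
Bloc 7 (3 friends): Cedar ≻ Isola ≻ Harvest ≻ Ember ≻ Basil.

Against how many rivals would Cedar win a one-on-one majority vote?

4

Cedar against each rival (23 friends):
Cedar vs Isola: Cedar, 14–9.
Cedar vs Harvest: Cedar is ranked higher on 6+1+3+3 = 13 ballots, Harvest on 10. Cedar wins 13–10.
Cedar vs Basil: 14 to 9, Cedar.
Cedar–Ember: Cedar 16–7.
Cedar beats Isola, Harvest, Basil, Ember — 4 pairwise wins.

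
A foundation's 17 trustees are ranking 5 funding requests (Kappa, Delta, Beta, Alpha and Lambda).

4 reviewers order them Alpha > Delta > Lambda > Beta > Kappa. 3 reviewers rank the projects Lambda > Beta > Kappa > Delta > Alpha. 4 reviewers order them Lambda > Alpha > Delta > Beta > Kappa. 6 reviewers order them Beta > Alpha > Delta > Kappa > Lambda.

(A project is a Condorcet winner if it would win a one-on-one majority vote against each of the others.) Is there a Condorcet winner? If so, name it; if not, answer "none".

Head-to-head results (17 reviewers):
Kappa vs Delta: 3 for Kappa, 14 for Delta — Delta by 14–3.
Kappa vs Beta: Beta wins 17–0.
Kappa vs Alpha: Alpha, 14–3.
Kappa vs Lambda: 6 to 11, Lambda.
Delta vs Beta: Delta preferred on 4+4 = 8 ballots; Beta wins 9–8.
Delta vs Alpha: 3 to 14, Alpha.
Delta vs Lambda: 10 to 7, Delta.
Beta vs Alpha: Beta, 9–8.
Beta vs Lambda: Lambda wins 11–6.
Alpha vs Lambda: Alpha, 10–7.
No project is unbeaten: Kappa loses to Delta; Delta loses to Beta; Beta loses to Lambda; Alpha loses to Beta; Lambda loses to Delta. In particular Delta → Lambda → Beta → Delta is a majority cycle — no Condorcet winner exists.

none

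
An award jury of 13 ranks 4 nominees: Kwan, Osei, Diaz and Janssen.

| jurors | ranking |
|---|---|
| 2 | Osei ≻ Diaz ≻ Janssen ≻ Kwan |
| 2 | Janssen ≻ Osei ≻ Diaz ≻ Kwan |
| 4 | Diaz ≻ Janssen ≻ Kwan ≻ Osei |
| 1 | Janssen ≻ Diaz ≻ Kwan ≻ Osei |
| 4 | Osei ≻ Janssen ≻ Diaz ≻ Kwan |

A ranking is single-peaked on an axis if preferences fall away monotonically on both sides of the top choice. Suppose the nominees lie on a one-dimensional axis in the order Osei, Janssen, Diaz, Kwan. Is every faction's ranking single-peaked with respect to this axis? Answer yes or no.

no

Axis positions: Osei=1, Janssen=2, Diaz=3, Kwan=4.
Faction 1: ranking walks positions 1-3-2-4; Diaz is ranked above Janssen even though Janssen lies between Diaz and the peak Osei on the axis — preferences dip and rise again. Not single-peaked.
Faction 2 (peak Janssen at position 2): ranking walks positions 2-1-3-4, expanding outward from the peak — single-peaked.
Faction 3 (peak Diaz at position 3): ranking walks positions 3-2-4-1, expanding outward from the peak — single-peaked.
Faction 4 (peak Janssen at position 2): ranking walks positions 2-3-4-1, expanding outward from the peak — single-peaked.
Faction 5 (peak Osei at position 1): ranking walks positions 1-2-3-4, expanding outward from the peak — single-peaked.
Faction 1 violates single-peakedness, so the profile is not single-peaked on this axis.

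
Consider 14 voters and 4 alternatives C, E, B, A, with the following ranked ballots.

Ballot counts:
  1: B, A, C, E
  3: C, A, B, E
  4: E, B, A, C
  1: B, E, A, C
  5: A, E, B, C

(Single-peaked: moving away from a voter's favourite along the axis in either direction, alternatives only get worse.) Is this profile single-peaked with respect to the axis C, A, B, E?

no

Axis positions: C=1, A=2, B=3, E=4.
Type 1 (peak B at position 3): ranking walks positions 3-2-1-4, expanding outward from the peak — single-peaked.
Type 2 (peak C at position 1): ranking walks positions 1-2-3-4, expanding outward from the peak — single-peaked.
Type 3 (peak E at position 4): ranking walks positions 4-3-2-1, expanding outward from the peak — single-peaked.
Type 4 (peak B at position 3): ranking walks positions 3-4-2-1, expanding outward from the peak — single-peaked.
Type 5: ranking walks positions 2-4-3-1; E is ranked above B even though B lies between E and the peak A on the axis — preferences dip and rise again. Not single-peaked.
Type 5 violates single-peakedness, so the profile is not single-peaked on this axis.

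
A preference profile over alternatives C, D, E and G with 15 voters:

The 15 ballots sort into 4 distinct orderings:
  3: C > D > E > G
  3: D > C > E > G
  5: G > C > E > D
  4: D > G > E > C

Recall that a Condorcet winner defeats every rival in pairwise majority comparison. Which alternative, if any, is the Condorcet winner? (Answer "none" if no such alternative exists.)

Pairwise majorities:
C vs D: C, 8–7.
C–E: C 11–4.
C vs G: G wins 9–6.
D vs E: D, 10–5.
D vs G: D wins 10–5.
E–G: G 9–6.
Each alternative drops at least one matchup (C loses to G; D loses to C; E loses to C; G loses to D); the cycle C > D > G > C rules out a Condorcet winner.

none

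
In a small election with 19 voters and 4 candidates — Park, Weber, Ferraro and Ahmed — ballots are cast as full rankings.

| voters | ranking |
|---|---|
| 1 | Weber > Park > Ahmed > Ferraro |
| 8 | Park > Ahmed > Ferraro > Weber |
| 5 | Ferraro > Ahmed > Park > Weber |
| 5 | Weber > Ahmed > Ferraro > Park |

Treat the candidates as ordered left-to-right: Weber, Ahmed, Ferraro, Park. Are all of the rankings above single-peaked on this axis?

Axis positions: Weber=1, Ahmed=2, Ferraro=3, Park=4.
Group 1: ranking walks positions 1-4-2-3; Park is ranked above Ahmed even though Ahmed lies between Park and the peak Weber on the axis — preferences dip and rise again. Not single-peaked.
Group 2: ranking walks positions 4-2-3-1; Ahmed is ranked above Ferraro even though Ferraro lies between Ahmed and the peak Park on the axis — preferences dip and rise again. Not single-peaked.
Group 3 (peak Ferraro at position 3): ranking walks positions 3-2-4-1, expanding outward from the peak — single-peaked.
Group 4 (peak Weber at position 1): ranking walks positions 1-2-3-4, expanding outward from the peak — single-peaked.
Group 1 violates single-peakedness, so the profile is not single-peaked on this axis.

no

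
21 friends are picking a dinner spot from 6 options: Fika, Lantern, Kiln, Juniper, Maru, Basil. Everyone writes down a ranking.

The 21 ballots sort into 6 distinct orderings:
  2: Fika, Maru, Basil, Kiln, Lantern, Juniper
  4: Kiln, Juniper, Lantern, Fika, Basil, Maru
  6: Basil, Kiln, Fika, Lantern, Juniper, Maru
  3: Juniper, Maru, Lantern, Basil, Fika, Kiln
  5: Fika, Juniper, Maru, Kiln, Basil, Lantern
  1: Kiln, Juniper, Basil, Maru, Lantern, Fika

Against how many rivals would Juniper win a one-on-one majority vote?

3

Juniper against each rival (21 friends):
Juniper vs Fika: Juniper is ranked higher on 4+3+1 = 8 ballots, Fika on 13. Fika wins 13–8.
Juniper vs Lantern: Juniper preferred on 4+3+5+1 = 13 ballots; Juniper wins 13–8.
Juniper–Kiln: Kiln 13–8.
Juniper–Maru: Juniper 19–2.
Juniper vs Basil: Juniper wins 13–8.
Juniper beats Lantern, Maru, Basil; loses to Fika, Kiln — 3 pairwise wins.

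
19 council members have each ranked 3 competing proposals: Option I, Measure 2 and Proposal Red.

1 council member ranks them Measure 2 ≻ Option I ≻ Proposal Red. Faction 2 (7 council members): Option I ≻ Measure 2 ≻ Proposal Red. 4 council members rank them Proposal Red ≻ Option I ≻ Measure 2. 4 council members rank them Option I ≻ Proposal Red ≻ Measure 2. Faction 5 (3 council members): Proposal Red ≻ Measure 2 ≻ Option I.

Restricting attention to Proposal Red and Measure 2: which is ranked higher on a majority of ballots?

Ballots ranking Proposal Red above Measure 2: 4 + 4 + 3 = 11.
Ballots ranking Measure 2 above Proposal Red: 19 − 11 = 8.
Proposal Red wins the head-to-head 11–8.

Proposal Red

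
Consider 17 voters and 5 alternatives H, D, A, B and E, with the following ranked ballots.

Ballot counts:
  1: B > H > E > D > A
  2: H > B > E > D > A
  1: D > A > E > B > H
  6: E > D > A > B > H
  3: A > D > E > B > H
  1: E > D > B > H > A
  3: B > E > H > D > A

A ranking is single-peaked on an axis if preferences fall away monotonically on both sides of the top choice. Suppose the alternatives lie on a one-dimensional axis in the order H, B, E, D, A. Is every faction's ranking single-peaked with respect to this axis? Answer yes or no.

Axis positions: H=1, B=2, E=3, D=4, A=5.
Faction 1 (peak B at position 2): ranking walks positions 2-1-3-4-5, expanding outward from the peak — single-peaked.
Faction 2 (peak H at position 1): ranking walks positions 1-2-3-4-5, expanding outward from the peak — single-peaked.
Faction 3 (peak D at position 4): ranking walks positions 4-5-3-2-1, expanding outward from the peak — single-peaked.
Faction 4 (peak E at position 3): ranking walks positions 3-4-5-2-1, expanding outward from the peak — single-peaked.
Faction 5 (peak A at position 5): ranking walks positions 5-4-3-2-1, expanding outward from the peak — single-peaked.
Faction 6 (peak E at position 3): ranking walks positions 3-4-2-1-5, expanding outward from the peak — single-peaked.
Faction 7 (peak B at position 2): ranking walks positions 2-3-1-4-5, expanding outward from the peak — single-peaked.
Every ranking is single-peaked on this axis.

yes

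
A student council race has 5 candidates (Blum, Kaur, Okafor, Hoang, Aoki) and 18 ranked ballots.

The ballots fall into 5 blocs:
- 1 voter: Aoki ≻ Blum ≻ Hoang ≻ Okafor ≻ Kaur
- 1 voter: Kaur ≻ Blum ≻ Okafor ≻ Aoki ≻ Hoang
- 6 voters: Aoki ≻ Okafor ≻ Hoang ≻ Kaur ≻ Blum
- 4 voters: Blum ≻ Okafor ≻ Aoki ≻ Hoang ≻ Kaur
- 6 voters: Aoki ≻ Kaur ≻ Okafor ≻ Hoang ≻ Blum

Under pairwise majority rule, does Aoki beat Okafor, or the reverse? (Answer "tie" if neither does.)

Ballots ranking Aoki above Okafor: 1 + 6 + 6 = 13.
Ballots ranking Okafor above Aoki: 18 − 13 = 5.
Aoki wins the head-to-head 13–5.

Aoki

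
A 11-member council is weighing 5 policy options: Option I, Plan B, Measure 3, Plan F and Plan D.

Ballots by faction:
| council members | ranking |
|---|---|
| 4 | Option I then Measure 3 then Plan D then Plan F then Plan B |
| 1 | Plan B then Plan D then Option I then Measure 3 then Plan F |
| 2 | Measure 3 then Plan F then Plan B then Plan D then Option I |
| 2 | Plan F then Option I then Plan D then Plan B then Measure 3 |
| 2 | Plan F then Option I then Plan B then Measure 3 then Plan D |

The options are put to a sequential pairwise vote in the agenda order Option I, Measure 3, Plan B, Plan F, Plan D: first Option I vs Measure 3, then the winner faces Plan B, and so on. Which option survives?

Round 1: Option I vs Measure 3 — 9–2, Option I advances.
Round 2: Option I vs Plan B — 8–3, Option I advances.
Round 3: Option I vs Plan F — 5–6, Plan F advances.
Round 4: Plan F vs Plan D — 6–5, Plan F advances.
The agenda winner is Plan F.

Plan F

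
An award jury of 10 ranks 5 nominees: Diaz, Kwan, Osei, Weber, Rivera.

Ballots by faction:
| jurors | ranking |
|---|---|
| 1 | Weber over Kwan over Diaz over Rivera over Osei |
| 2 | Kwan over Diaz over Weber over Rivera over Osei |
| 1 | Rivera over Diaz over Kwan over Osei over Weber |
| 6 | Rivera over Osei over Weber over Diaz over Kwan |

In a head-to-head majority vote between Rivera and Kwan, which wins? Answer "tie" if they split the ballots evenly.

Rivera

Ballots ranking Rivera above Kwan: 1 + 6 = 7.
Ballots ranking Kwan above Rivera: 10 − 7 = 3.
Rivera wins the head-to-head 7–3.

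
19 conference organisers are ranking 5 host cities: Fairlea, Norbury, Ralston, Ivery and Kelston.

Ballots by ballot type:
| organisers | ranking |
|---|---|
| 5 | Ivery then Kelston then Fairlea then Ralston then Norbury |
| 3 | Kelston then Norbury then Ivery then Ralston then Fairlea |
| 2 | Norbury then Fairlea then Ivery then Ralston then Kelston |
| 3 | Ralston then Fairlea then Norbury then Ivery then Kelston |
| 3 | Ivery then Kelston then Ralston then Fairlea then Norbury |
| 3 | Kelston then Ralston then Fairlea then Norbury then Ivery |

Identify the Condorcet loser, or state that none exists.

none

Pairwise majorities:
Fairlea vs Norbury: Fairlea wins 14–5.
Fairlea vs Ralston: Fairlea preferred on 5+2 = 7 ballots; Ralston wins 12–7.
Fairlea vs Ivery: 8 to 11, Ivery.
Fairlea vs Kelston: Kelston wins 14–5.
Norbury vs Ralston: Ralston wins 14–5.
Norbury vs Ivery: Norbury is ranked higher on 3+2+3+3 = 11 ballots, Ivery on 8. Norbury wins 11–8.
Norbury vs Kelston: 5 to 14, Kelston.
Ralston vs Ivery: Ivery, 13–6.
Ralston vs Kelston: Ralston preferred on 2+3 = 5 ballots; Kelston wins 14–5.
Ivery vs Kelston: Ivery, 13–6.
Each city has at least one pairwise win (Fairlea beats Norbury; Norbury beats Ivery; Ralston beats Fairlea; Ivery beats Fairlea; Kelston beats Fairlea) — no Condorcet loser.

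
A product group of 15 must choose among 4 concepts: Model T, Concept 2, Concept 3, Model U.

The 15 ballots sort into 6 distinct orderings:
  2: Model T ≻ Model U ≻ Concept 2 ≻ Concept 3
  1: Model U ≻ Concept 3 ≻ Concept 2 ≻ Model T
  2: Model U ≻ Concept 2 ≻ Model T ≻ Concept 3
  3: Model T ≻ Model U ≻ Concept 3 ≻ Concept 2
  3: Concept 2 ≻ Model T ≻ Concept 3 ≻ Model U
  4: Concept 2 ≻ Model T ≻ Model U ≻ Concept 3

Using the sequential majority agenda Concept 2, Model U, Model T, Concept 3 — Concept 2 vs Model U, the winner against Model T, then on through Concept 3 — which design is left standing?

Model T

Round 1: Concept 2 vs Model U — 7–8, Model U advances.
Round 2: Model U vs Model T — 3–12, Model T advances.
Round 3: Model T vs Concept 3 — 14–1, Model T advances.
Model T survives the agenda.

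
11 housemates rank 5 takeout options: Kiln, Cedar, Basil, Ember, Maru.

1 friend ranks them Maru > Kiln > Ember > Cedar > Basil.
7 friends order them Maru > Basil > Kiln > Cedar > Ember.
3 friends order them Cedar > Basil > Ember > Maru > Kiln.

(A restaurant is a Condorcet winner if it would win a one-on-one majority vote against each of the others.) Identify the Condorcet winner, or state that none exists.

Pairwise majorities:
Kiln vs Cedar: Kiln is ranked higher on 1+7 = 8 ballots, Cedar on 3. Kiln wins 8–3.
Kiln vs Basil: 1 for Kiln, 10 for Basil — Basil by 10–1.
Kiln vs Ember: Kiln is ranked higher on 1+7 = 8 ballots, Ember on 3. Kiln wins 8–3.
Kiln vs Maru: Kiln is ranked higher on 0 ballots, Maru on 11. Maru wins 11–0.
Cedar vs Basil: Cedar is ranked higher on 1+3 = 4 ballots, Basil on 7. Basil wins 7–4.
Cedar vs Ember: 10 to 1, Cedar.
Cedar vs Maru: 3 to 8, Maru.
Basil vs Ember: 10 to 1, Basil.
Basil vs Maru: 3 to 8, Maru.
Ember vs Maru: Ember preferred on 3 ballots; Maru wins 8–3.
Only Maru has no losses; Maru is the Condorcet winner.

Maru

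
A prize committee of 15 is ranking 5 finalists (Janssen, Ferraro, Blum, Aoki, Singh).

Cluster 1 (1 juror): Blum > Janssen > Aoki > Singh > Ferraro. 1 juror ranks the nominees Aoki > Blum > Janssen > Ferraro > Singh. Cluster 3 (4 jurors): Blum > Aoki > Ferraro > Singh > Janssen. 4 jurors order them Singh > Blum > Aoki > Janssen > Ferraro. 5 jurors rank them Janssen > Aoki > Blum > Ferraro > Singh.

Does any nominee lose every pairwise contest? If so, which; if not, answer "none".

Head-to-head results (15 jurors):
Janssen vs Ferraro: Janssen wins 11–4.
Janssen vs Blum: Blum wins 10–5.
Janssen vs Aoki: Aoki, 9–6.
Janssen vs Singh: 7 to 8, Singh.
Ferraro vs Blum: Ferraro preferred on 0 ballots; Blum wins 15–0.
Ferraro vs Aoki: Ferraro preferred on 0 ballots; Aoki wins 15–0.
Ferraro vs Singh: Ferraro, 10–5.
Blum vs Aoki: Blum is ranked higher on 1+4+4 = 9 ballots, Aoki on 6. Blum wins 9–6.
Blum vs Singh: Blum, 11–4.
Aoki vs Singh: Aoki is ranked higher on 1+1+4+5 = 11 ballots, Singh on 4. Aoki wins 11–4.
Every nominee wins at least one matchup (Janssen beats Ferraro; Ferraro beats Singh; Blum beats Janssen; Aoki beats Janssen; Singh beats Janssen), so there is no Condorcet loser.

none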